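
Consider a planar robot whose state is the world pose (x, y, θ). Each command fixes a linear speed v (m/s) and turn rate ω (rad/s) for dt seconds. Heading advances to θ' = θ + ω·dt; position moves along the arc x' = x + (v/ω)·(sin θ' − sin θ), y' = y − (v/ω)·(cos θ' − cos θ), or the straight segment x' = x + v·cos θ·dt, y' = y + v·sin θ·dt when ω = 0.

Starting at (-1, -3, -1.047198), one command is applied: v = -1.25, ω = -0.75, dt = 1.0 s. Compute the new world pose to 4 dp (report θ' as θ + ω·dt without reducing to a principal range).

(-1.1808, -1.7925, -1.7972)

θ' = -1.0472 + -0.75·1.0 = -1.7972
R = v/ω = -1.25/-0.75 = 1.6667
x' = -1 + 1.6667·(sin -1.7972 − sin -1.0472) = -1.1808
y' = -3 − 1.6667·(cos -1.7972 − cos -1.0472) = -1.7925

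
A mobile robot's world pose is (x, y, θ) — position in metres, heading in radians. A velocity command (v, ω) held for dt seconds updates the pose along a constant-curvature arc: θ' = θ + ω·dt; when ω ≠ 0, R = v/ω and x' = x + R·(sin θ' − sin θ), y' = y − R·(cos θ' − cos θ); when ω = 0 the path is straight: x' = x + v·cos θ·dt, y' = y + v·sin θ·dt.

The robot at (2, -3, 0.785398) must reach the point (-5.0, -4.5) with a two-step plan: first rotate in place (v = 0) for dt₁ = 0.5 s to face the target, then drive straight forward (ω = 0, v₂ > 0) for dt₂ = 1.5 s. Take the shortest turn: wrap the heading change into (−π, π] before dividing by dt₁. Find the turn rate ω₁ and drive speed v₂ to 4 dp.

ω₁ = 5.1346, v₂ = 4.7726

heading to target = atan2(-4.5−-3, -5−2) = -2.9305
Δθ = wrap(-2.9305 − 0.7854) = 2.5673; ω₁ = Δθ/dt₁ = 5.1346
distance = √((-5−2)² + (-4.5−-3)²) = 7.1589; v₂ = distance/dt₂ = 4.7726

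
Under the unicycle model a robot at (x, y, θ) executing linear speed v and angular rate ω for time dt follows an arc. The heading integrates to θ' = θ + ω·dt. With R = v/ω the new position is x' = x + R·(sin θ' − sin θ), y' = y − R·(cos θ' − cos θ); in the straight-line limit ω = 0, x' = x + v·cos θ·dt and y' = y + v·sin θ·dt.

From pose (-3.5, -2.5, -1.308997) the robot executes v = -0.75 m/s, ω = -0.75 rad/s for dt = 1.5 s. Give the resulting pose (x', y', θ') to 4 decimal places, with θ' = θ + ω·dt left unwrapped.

θ' = -1.3090 + -0.75·1.5 = -2.4340
R = v/ω = -0.75/-0.75 = 1.0000
x' = -3.5 + 1.0000·(sin -2.4340 − sin -1.3090) = -3.1841
y' = -2.5 − 1.0000·(cos -2.4340 − cos -1.3090) = -1.4813

(-3.1841, -1.4813, -2.4340)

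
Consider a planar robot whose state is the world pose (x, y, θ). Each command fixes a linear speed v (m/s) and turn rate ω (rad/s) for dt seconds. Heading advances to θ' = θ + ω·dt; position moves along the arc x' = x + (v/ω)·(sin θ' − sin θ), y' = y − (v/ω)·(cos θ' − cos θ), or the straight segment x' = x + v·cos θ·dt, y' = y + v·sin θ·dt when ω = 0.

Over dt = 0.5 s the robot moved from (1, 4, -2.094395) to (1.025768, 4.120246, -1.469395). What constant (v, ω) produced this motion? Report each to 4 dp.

v = -0.2500, ω = 1.2500

Δθ = -1.469395 − -2.094395 = 0.625000
ω = Δθ/dt = 0.625000/0.5 = 1.2500
R = −Δy/(cos θ' − cos θ) = -0.2000
v = R·ω = -0.2000·1.2500 = -0.2500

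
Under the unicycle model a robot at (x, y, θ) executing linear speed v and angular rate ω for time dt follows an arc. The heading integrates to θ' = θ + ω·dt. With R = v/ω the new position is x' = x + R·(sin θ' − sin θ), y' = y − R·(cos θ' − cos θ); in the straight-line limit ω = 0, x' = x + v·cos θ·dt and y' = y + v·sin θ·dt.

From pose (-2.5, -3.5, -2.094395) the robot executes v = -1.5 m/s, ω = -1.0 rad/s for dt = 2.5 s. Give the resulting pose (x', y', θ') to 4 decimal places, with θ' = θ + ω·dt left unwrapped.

(0.2886, -4.0734, -4.5944)

θ' = -2.0944 + -1.0·2.5 = -4.5944
R = v/ω = -1.5/-1.0 = 1.5000
x' = -2.5 + 1.5000·(sin -4.5944 − sin -2.0944) = 0.2886
y' = -3.5 − 1.5000·(cos -4.5944 − cos -2.0944) = -4.0734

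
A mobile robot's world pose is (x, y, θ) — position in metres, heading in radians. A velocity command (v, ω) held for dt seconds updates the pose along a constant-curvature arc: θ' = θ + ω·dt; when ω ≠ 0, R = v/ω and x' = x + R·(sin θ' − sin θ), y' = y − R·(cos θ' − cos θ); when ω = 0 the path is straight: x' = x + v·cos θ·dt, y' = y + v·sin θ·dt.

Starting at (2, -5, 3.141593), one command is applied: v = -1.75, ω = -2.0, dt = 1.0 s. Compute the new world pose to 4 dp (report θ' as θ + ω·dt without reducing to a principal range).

θ' = 3.1416 + -2.0·1.0 = 1.1416
R = v/ω = -1.75/-2.0 = 0.8750
x' = 2 + 0.8750·(sin 1.1416 − sin 3.1416) = 2.7956
y' = -5 − 0.8750·(cos 1.1416 − cos 3.1416) = -6.2391

(2.7956, -6.2391, 1.1416)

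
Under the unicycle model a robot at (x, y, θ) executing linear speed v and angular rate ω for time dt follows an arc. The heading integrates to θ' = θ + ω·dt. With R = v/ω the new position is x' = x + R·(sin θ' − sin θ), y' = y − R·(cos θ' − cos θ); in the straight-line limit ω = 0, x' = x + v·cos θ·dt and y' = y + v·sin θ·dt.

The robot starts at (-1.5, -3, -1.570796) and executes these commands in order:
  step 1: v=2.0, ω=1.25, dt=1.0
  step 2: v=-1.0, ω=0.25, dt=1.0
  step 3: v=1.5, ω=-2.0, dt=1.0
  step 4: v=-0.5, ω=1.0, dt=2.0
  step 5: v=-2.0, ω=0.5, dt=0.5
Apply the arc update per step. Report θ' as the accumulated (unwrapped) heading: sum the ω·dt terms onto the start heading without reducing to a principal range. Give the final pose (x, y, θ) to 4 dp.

step 1: θ'=-0.3208 (R=1.6000) → pose (-0.4045, -4.5184, -0.3208)
step 2: θ'=-0.0708 (R=-4.0000) → pose (-1.3829, -4.3243, -0.0708)
step 3: θ'=-2.0708 (R=-0.7500) → pose (-0.7777, -5.4320, -2.0708)
step 4: θ'=-0.0708 (R=-0.5000) → pose (-1.1811, -4.6936, -0.0708)
step 5: θ'=0.1792 (R=-4.0000) → pose (-2.1771, -4.7476, 0.1792)

(-2.1771, -4.7476, 0.1792)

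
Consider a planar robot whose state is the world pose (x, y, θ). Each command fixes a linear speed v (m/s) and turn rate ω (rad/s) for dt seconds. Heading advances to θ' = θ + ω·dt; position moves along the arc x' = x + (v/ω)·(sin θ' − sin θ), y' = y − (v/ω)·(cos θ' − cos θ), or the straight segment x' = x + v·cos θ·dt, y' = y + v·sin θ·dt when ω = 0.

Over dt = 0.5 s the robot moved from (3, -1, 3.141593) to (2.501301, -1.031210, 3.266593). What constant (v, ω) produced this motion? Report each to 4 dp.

v = 1.0000, ω = 0.2500

Δθ = 3.266593 − 3.141593 = 0.125000
ω = Δθ/dt = 0.125000/0.5 = 0.2500
R = Δx/(sin θ' − sin θ) = 4.0000
v = R·ω = 4.0000·0.2500 = 1.0000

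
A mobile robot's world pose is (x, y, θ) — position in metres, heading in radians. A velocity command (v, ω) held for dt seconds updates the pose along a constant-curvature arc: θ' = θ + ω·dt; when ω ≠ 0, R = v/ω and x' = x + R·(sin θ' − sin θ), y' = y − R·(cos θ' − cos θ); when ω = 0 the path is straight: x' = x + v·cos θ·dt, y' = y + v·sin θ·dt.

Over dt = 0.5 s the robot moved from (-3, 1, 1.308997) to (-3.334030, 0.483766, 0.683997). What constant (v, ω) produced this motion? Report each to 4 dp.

Δθ = 0.683997 − 1.308997 = -0.625000
ω = Δθ/dt = -0.625000/0.5 = -1.2500
R = −Δy/(cos θ' − cos θ) = 1.0000
v = R·ω = 1.0000·-1.2500 = -1.2500

v = -1.2500, ω = -1.2500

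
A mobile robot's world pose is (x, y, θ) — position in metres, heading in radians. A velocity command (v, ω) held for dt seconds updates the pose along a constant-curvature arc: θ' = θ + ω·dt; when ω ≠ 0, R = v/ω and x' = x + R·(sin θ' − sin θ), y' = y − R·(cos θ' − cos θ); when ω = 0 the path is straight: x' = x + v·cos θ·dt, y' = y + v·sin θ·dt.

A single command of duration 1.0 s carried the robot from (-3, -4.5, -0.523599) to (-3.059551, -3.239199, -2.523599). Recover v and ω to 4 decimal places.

Δθ = -2.523599 − -0.523599 = -2.000000
ω = Δθ/dt = -2.000000/1.0 = -2.0000
R = −Δy/(cos θ' − cos θ) = 0.7500
v = R·ω = 0.7500·-2.0000 = -1.5000

v = -1.5000, ω = -2.0000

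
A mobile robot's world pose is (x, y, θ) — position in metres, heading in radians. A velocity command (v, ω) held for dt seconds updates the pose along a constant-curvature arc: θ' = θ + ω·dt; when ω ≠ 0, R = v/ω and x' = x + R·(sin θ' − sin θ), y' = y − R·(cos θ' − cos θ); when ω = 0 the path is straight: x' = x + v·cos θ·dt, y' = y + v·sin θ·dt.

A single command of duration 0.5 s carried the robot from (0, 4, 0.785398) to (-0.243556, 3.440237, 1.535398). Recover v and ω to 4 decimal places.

v = -1.2500, ω = 1.5000

Δθ = 1.535398 − 0.785398 = 0.750000
ω = Δθ/dt = 0.750000/0.5 = 1.5000
R = −Δy/(cos θ' − cos θ) = -0.8333
v = R·ω = -0.8333·1.5000 = -1.2500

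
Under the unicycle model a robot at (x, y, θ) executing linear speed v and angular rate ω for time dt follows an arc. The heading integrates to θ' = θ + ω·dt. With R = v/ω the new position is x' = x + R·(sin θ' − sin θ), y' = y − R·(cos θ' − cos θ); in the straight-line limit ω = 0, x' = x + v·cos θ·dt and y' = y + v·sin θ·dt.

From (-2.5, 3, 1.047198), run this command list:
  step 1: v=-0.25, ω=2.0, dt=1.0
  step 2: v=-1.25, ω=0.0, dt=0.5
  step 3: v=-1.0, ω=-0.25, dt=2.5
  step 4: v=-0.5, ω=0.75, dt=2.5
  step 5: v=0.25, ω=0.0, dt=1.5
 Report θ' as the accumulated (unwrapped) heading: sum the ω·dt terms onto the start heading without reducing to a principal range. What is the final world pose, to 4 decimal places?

(1.3754, 1.6702, 4.2972)

step 1: θ'=3.0472 (R=-0.1250) → pose (-2.4035, 2.8131, 3.0472)
step 2: θ'=3.0472 (straight) → pose (-1.7813, 2.7541, 3.0472)
step 3: θ'=2.4222 (R=4.0000) → pose (0.4774, 1.7808, 2.4222)
step 4: θ'=4.2972 (R=-0.6667) → pose (1.5267, 2.0133, 4.2972)
step 5: θ'=4.2972 (straight) → pose (1.3754, 1.6702, 4.2972)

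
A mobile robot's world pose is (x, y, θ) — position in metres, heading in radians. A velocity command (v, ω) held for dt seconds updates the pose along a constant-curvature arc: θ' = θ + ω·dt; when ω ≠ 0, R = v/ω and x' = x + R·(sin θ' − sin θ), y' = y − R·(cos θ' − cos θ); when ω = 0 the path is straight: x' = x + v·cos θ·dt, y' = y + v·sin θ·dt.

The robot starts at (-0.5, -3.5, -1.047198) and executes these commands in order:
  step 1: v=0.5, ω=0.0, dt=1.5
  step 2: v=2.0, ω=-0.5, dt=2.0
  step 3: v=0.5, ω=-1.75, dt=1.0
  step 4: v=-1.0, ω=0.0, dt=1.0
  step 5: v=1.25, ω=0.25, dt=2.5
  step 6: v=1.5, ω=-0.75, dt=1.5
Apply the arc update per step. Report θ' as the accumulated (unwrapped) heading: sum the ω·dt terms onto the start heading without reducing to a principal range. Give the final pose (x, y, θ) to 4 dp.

(-4.3340, -6.4624, -4.2972)

step 1: θ'=-1.0472 (straight) → pose (-0.1250, -4.1495, -1.0472)
step 2: θ'=-2.0472 (R=-4.0000) → pose (-0.0345, -7.9839, -2.0472)
step 3: θ'=-3.7972 (R=-0.2857) → pose (-0.4626, -8.0793, -3.7972)
step 4: θ'=-3.7972 (straight) → pose (0.3301, -8.6890, -3.7972)
step 5: θ'=-3.1722 (R=5.0000) → pose (-2.5651, -7.6547, -3.1722)
step 6: θ'=-4.2972 (R=-2.0000) → pose (-4.3340, -6.4624, -4.2972)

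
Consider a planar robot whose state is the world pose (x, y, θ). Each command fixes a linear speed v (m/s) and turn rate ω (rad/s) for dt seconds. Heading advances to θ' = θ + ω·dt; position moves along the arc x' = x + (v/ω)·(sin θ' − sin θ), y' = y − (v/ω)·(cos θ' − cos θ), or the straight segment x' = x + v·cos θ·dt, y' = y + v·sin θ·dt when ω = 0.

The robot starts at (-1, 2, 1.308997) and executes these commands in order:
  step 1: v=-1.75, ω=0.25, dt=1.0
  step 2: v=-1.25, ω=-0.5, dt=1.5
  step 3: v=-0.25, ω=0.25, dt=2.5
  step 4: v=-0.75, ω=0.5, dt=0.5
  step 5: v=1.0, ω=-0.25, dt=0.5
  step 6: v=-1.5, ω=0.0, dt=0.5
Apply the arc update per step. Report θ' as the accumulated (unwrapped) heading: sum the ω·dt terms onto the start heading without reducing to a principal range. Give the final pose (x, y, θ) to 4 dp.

(-2.2345, -2.6040, 1.5590)

step 1: θ'=1.5590 (R=-7.0000) → pose (-1.2380, 0.2709, 1.5590)
step 2: θ'=0.8090 (R=2.5000) → pose (-1.9289, -1.4252, 0.8090)
step 3: θ'=1.4340 (R=-1.0000) → pose (-2.1959, -1.9791, 1.4340)
step 4: θ'=1.6840 (R=-1.5000) → pose (-2.2003, -2.3531, 1.6840)
step 5: θ'=1.5590 (R=-4.0000) → pose (-2.2257, -1.8540, 1.5590)
step 6: θ'=1.5590 (straight) → pose (-2.2345, -2.6040, 1.5590)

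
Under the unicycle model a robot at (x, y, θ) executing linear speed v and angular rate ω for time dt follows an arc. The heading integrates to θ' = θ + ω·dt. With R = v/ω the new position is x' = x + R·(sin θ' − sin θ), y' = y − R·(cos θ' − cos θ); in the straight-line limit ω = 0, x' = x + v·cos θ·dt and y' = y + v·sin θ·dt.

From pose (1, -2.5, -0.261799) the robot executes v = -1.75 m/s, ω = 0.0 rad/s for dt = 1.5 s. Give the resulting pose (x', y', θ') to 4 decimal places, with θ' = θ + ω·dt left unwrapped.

θ' = -0.2618 + 0.0·1.5 = -0.2618
ω = 0 → straight: x' = 1 + -1.75·cos(-0.2618)·1.5 = -1.5356
y' = -2.5 + -1.75·sin(-0.2618)·1.5 = -1.8206

(-1.5356, -1.8206, -0.2618)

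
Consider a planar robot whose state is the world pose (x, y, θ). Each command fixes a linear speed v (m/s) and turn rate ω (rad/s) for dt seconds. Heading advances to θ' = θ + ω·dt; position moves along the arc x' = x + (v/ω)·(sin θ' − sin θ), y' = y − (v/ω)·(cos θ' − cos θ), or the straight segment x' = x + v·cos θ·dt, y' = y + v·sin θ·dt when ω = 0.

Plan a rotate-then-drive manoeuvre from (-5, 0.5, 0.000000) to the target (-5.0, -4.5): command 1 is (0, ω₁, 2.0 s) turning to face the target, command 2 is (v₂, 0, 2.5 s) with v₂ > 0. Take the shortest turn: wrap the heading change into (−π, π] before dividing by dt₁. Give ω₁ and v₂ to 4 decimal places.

ω₁ = -0.7854, v₂ = 2.0000

heading to target = atan2(-4.5−0.5, -5−-5) = -1.5708
Δθ = wrap(-1.5708 − 0.0000) = -1.5708; ω₁ = Δθ/dt₁ = -0.7854
distance = √((-5−-5)² + (-4.5−0.5)²) = 5.0000; v₂ = distance/dt₂ = 2.0000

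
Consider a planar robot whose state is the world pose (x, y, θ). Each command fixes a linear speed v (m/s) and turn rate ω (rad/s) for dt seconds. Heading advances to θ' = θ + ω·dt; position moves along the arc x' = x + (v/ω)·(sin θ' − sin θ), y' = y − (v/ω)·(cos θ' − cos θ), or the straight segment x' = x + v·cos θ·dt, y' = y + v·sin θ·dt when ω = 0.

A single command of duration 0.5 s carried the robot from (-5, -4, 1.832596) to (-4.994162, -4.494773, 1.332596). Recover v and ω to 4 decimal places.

Δθ = 1.332596 − 1.832596 = -0.500000
ω = Δθ/dt = -0.500000/0.5 = -1.0000
R = −Δy/(cos θ' − cos θ) = 1.0000
v = R·ω = 1.0000·-1.0000 = -1.0000

v = -1.0000, ω = -1.0000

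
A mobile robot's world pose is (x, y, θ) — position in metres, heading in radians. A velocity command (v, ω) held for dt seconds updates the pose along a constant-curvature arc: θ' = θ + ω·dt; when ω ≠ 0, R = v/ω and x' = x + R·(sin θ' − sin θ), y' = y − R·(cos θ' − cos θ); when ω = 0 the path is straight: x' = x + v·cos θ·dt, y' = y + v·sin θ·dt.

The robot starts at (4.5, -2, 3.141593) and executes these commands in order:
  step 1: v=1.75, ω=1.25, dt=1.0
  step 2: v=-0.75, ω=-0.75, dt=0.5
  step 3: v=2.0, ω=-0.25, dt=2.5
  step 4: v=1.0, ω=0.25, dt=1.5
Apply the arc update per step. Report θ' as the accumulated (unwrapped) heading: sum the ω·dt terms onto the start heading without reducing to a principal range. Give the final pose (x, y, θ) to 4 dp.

(-2.1590, -5.8880, 3.7666)

step 1: θ'=4.3916 (R=1.4000) → pose (3.1714, -2.9585, 4.3916)
step 2: θ'=4.0166 (R=1.0000) → pose (3.3529, -2.6329, 4.0166)
step 3: θ'=3.3916 (R=-8.0000) → pose (-0.8083, -5.2562, 3.3916)
step 4: θ'=3.7666 (R=4.0000) → pose (-2.1590, -5.8880, 3.7666)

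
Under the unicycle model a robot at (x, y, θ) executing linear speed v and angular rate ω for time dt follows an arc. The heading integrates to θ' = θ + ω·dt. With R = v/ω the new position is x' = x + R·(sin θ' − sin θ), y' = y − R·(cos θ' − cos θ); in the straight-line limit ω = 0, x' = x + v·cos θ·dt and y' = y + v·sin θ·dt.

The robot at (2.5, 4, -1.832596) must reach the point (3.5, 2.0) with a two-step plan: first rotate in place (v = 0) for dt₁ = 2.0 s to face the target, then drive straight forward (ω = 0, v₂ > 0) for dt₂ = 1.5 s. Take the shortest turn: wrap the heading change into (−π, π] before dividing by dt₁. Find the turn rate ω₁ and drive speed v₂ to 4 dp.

heading to target = atan2(2−4, 3.5−2.5) = -1.1071
Δθ = wrap(-1.1071 − -1.8326) = 0.7254; ω₁ = Δθ/dt₁ = 0.3627
distance = √((3.5−2.5)² + (2−4)²) = 2.2361; v₂ = distance/dt₂ = 1.4907

ω₁ = 0.3627, v₂ = 1.4907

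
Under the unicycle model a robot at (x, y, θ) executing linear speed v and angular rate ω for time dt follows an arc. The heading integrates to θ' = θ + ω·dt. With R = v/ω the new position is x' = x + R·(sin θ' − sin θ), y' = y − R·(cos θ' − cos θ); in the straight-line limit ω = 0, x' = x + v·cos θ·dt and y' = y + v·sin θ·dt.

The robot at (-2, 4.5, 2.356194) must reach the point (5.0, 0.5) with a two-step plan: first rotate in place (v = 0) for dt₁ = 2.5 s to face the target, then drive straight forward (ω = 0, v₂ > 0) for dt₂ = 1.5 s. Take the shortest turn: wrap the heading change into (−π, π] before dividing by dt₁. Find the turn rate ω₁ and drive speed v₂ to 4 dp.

heading to target = atan2(0.5−4.5, 5−-2) = -0.5191
Δθ = wrap(-0.5191 − 2.3562) = -2.8753; ω₁ = Δθ/dt₁ = -1.1501
distance = √((5−-2)² + (0.5−4.5)²) = 8.0623; v₂ = distance/dt₂ = 5.3748

ω₁ = -1.1501, v₂ = 5.3748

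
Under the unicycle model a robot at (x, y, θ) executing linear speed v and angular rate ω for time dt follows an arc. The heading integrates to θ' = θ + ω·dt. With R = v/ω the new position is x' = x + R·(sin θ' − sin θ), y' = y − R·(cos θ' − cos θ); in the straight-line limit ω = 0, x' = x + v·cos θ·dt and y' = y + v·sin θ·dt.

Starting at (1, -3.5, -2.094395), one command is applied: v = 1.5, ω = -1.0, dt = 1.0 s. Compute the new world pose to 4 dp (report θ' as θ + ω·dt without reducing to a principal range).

θ' = -2.0944 + -1.0·1.0 = -3.0944
R = v/ω = 1.5/-1.0 = -1.5000
x' = 1 + -1.5000·(sin -3.0944 − sin -2.0944) = -0.2283
y' = -3.5 − -1.5000·(cos -3.0944 − cos -2.0944) = -4.2483

(-0.2283, -4.2483, -3.0944)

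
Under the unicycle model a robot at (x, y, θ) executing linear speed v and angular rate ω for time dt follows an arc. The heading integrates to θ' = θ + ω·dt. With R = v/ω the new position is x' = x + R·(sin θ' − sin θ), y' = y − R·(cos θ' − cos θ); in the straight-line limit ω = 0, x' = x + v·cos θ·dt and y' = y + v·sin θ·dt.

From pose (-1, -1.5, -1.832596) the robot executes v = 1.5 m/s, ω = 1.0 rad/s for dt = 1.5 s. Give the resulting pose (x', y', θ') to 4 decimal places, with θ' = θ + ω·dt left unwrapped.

(-0.0409, -3.3060, -0.3326)

θ' = -1.8326 + 1.0·1.5 = -0.3326
R = v/ω = 1.5/1.0 = 1.5000
x' = -1 + 1.5000·(sin -0.3326 − sin -1.8326) = -0.0409
y' = -1.5 − 1.5000·(cos -0.3326 − cos -1.8326) = -3.3060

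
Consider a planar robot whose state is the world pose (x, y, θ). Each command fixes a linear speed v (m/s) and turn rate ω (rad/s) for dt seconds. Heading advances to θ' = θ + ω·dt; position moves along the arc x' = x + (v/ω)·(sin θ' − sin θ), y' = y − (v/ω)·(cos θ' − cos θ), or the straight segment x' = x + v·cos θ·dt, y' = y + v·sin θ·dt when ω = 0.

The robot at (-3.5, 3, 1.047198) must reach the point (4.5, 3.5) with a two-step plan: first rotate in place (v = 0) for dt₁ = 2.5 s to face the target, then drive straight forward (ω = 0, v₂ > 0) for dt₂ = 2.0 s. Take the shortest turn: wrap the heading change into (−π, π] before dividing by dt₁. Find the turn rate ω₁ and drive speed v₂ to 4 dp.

ω₁ = -0.3939, v₂ = 4.0078

heading to target = atan2(3.5−3, 4.5−-3.5) = 0.0624
Δθ = wrap(0.0624 − 1.0472) = -0.9848; ω₁ = Δθ/dt₁ = -0.3939
distance = √((4.5−-3.5)² + (3.5−3)²) = 8.0156; v₂ = distance/dt₂ = 4.0078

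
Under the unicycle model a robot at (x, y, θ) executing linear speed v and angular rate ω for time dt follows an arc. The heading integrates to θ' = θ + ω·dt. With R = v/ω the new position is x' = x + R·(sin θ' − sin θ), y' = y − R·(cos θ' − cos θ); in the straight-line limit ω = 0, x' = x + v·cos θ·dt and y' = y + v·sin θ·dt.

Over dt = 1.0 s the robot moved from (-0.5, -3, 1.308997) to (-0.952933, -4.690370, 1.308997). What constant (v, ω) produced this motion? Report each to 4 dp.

v = -1.7500, ω = 0.0000

Δθ = 1.308997 − 1.308997 = 0.000000
ω = Δθ/dt = 0.000000/1.0 = 0.0000
ω = 0 → v = (Δx·cos θ + Δy·sin θ)/dt = -1.7500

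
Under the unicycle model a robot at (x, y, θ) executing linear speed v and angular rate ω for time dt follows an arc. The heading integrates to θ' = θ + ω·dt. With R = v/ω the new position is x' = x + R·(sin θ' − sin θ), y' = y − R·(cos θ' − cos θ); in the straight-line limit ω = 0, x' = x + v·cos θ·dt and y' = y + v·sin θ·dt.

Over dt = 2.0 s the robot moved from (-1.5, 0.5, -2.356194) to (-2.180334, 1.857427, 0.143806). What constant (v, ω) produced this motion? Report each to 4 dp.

Δθ = 0.143806 − -2.356194 = 2.500000
ω = Δθ/dt = 2.500000/2.0 = 1.2500
R = −Δy/(cos θ' − cos θ) = -0.8000
v = R·ω = -0.8000·1.2500 = -1.0000

v = -1.0000, ω = 1.2500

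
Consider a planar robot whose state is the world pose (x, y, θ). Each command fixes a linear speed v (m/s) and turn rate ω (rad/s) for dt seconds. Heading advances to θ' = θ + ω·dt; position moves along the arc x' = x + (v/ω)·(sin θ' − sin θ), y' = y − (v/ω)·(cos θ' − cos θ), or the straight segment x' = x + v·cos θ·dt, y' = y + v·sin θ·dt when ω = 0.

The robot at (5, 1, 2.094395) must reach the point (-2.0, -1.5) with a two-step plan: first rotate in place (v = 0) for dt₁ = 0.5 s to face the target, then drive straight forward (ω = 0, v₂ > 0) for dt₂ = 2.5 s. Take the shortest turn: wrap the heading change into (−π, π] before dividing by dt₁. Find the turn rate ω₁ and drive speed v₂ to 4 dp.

ω₁ = 2.7804, v₂ = 2.9732

heading to target = atan2(-1.5−1, -2−5) = -2.7986
Δθ = wrap(-2.7986 − 2.0944) = 1.3902; ω₁ = Δθ/dt₁ = 2.7804
distance = √((-2−5)² + (-1.5−1)²) = 7.4330; v₂ = distance/dt₂ = 2.9732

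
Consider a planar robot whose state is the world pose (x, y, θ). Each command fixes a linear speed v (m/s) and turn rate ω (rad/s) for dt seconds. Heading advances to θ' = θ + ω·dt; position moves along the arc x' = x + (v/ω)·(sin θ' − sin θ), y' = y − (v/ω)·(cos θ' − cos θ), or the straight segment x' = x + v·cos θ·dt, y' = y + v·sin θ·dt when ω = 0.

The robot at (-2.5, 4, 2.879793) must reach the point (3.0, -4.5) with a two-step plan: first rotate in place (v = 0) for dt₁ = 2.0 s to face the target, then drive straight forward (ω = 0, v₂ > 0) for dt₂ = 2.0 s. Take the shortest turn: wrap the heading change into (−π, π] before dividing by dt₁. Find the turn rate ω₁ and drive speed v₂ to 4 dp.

ω₁ = 1.2035, v₂ = 5.0621

heading to target = atan2(-4.5−4, 3−-2.5) = -0.9965
Δθ = wrap(-0.9965 − 2.8798) = 2.4069; ω₁ = Δθ/dt₁ = 1.2035
distance = √((3−-2.5)² + (-4.5−4)²) = 10.1242; v₂ = distance/dt₂ = 5.0621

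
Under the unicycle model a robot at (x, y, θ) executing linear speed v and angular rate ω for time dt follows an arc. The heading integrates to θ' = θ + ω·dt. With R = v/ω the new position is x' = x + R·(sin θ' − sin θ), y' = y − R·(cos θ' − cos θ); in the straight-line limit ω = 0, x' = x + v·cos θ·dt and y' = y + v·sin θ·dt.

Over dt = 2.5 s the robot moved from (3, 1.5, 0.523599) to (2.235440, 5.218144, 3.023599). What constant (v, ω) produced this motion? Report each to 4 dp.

Δθ = 3.023599 − 0.523599 = 2.500000
ω = Δθ/dt = 2.500000/2.5 = 1.0000
R = −Δy/(cos θ' − cos θ) = 2.0000
v = R·ω = 2.0000·1.0000 = 2.0000

v = 2.0000, ω = 1.0000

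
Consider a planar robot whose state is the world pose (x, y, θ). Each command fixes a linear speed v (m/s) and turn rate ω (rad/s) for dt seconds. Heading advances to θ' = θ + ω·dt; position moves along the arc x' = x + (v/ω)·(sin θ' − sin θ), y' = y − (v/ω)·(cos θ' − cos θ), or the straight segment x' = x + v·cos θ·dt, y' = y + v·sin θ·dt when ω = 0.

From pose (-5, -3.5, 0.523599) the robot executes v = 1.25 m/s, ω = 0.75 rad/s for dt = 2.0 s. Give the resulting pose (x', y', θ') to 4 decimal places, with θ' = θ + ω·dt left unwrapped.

θ' = 0.5236 + 0.75·2.0 = 2.0236
R = v/ω = 1.25/0.75 = 1.6667
x' = -5 + 1.6667·(sin 2.0236 − sin 0.5236) = -4.3346
y' = -3.5 − 1.6667·(cos 2.0236 − cos 0.5236) = -1.3275

(-4.3346, -1.3275, 2.0236)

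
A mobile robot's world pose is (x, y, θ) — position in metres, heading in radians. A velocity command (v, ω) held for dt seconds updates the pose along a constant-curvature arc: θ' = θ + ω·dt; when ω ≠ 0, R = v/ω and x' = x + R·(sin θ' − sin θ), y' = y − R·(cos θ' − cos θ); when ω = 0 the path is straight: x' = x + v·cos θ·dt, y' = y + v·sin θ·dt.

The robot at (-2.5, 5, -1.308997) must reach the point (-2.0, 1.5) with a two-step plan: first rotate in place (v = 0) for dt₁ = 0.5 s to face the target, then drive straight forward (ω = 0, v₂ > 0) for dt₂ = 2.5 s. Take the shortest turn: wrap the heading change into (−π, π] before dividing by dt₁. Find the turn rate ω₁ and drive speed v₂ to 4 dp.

ω₁ = -0.2398, v₂ = 1.4142

heading to target = atan2(1.5−5, -2−-2.5) = -1.4289
Δθ = wrap(-1.4289 − -1.3090) = -0.1199; ω₁ = Δθ/dt₁ = -0.2398
distance = √((-2−-2.5)² + (1.5−5)²) = 3.5355; v₂ = distance/dt₂ = 1.4142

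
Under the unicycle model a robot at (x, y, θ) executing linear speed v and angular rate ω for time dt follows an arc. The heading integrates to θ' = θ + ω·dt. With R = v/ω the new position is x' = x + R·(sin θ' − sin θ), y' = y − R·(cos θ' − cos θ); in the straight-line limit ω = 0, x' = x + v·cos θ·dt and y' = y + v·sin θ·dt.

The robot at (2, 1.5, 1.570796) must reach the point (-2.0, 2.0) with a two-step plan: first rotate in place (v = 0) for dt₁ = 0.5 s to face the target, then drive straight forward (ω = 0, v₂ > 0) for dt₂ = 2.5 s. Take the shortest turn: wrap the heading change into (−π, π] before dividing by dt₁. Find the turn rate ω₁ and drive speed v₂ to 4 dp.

ω₁ = 2.8929, v₂ = 1.6125

heading to target = atan2(2−1.5, -2−2) = 3.0172
Δθ = wrap(3.0172 − 1.5708) = 1.4464; ω₁ = Δθ/dt₁ = 2.8929
distance = √((-2−2)² + (2−1.5)²) = 4.0311; v₂ = distance/dt₂ = 1.6125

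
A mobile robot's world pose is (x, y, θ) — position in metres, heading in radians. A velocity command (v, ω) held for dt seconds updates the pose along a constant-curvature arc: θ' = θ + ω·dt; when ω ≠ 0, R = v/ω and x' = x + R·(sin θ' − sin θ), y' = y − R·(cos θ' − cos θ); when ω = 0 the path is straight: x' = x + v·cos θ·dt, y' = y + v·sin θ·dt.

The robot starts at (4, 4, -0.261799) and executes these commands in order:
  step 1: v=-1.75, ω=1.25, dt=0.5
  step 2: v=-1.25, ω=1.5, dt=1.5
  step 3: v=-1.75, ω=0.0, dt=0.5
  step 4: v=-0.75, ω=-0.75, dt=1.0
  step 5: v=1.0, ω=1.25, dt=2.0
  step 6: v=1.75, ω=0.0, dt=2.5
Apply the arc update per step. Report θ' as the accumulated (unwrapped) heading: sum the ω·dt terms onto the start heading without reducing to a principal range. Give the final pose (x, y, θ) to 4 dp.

(1.2107, -2.6266, 4.3632)

step 1: θ'=0.3632 (R=-1.4000) → pose (3.1403, 3.9564, 0.3632)
step 2: θ'=2.6132 (R=-0.8333) → pose (3.0162, 2.4577, 2.6132)
step 3: θ'=2.6132 (straight) → pose (3.7719, 2.0166, 2.6132)
step 4: θ'=1.8632 (R=1.0000) → pose (4.2253, 1.4412, 1.8632)
step 5: θ'=4.3632 (R=0.8000) → pose (2.7075, 1.4843, 4.3632)
step 6: θ'=4.3632 (straight) → pose (1.2107, -2.6266, 4.3632)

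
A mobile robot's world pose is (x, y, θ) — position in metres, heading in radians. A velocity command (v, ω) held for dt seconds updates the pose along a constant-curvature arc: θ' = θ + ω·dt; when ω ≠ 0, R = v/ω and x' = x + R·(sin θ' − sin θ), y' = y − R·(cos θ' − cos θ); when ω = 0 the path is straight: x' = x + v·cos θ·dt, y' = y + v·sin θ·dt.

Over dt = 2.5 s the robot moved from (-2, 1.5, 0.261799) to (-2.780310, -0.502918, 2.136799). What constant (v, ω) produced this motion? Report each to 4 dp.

v = -1.0000, ω = 0.7500

Δθ = 2.136799 − 0.261799 = 1.875000
ω = Δθ/dt = 1.875000/2.5 = 0.7500
R = −Δy/(cos θ' − cos θ) = -1.3333
v = R·ω = -1.3333·0.7500 = -1.0000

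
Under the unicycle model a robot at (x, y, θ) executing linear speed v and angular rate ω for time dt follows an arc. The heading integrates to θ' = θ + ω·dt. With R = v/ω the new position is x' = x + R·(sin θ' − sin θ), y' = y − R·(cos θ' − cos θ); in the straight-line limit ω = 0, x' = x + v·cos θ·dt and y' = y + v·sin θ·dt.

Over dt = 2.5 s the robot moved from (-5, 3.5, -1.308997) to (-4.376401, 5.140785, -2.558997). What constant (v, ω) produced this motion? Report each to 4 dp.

v = -0.7500, ω = -0.5000

Δθ = -2.558997 − -1.308997 = -1.250000
ω = Δθ/dt = -1.250000/2.5 = -0.5000
R = −Δy/(cos θ' − cos θ) = 1.5000
v = R·ω = 1.5000·-0.5000 = -0.7500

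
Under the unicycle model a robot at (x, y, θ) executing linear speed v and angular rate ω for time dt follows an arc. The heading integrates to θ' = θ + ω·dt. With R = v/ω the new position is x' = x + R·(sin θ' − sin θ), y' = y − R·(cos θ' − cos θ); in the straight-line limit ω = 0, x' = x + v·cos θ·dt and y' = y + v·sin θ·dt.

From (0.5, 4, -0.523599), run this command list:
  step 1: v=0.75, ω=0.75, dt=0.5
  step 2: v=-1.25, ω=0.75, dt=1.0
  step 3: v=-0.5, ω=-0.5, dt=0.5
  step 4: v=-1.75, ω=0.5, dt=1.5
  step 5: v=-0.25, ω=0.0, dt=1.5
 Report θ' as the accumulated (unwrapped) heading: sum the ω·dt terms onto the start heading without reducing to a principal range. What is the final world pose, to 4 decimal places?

step 1: θ'=-0.1486 (R=1.0000) → pose (0.8519, 3.8770, -0.1486)
step 2: θ'=0.6014 (R=-1.6667) → pose (-0.3378, 3.6030, 0.6014)
step 3: θ'=0.3514 (R=1.0000) → pose (-0.5594, 3.4886, 0.3514)
step 4: θ'=1.1014 (R=-3.5000) → pose (-2.4761, 1.7857, 1.1014)
step 5: θ'=1.1014 (straight) → pose (-2.6457, 1.4513, 1.1014)

(-2.6457, 1.4513, 1.1014)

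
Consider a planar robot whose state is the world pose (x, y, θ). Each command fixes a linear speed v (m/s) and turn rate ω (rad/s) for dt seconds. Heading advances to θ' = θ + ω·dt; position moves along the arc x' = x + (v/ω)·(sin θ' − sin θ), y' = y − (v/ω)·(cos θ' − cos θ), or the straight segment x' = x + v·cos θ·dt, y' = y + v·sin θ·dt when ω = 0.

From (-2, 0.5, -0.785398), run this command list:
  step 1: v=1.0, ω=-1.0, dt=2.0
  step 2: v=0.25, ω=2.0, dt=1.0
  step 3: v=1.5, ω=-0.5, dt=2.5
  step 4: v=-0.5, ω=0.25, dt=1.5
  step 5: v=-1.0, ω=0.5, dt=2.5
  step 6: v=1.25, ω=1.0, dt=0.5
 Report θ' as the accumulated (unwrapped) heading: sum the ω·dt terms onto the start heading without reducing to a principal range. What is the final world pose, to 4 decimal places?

(-2.2220, -2.1841, 0.0896)

step 1: θ'=-2.7854 (R=-1.0000) → pose (-2.3584, -1.1443, -2.7854)
step 2: θ'=-0.7854 (R=0.1250) → pose (-2.4032, -1.3499, -0.7854)
step 3: θ'=-2.0354 (R=-3.0000) → pose (-1.8425, -4.8154, -2.0354)
step 4: θ'=-1.6604 (R=-2.0000) → pose (-1.6385, -4.0982, -1.6604)
step 5: θ'=-0.4104 (R=-2.0000) → pose (-2.8326, -2.0853, -0.4104)
step 6: θ'=0.0896 (R=1.2500) → pose (-2.2220, -2.1841, 0.0896)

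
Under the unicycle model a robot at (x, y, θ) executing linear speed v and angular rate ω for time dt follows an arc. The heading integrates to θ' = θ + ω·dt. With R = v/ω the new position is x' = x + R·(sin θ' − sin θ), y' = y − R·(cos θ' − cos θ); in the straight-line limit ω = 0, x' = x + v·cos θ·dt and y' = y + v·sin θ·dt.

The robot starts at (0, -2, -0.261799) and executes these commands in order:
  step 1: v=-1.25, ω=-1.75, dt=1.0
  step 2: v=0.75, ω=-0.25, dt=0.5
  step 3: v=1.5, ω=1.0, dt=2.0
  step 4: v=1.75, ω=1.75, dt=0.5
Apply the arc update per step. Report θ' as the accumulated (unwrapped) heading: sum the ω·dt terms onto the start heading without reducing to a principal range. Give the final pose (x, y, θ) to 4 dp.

(1.2290, -3.3728, 0.7382)

step 1: θ'=-2.0118 (R=0.7143) → pose (-0.4611, -1.0052, -2.0118)
step 2: θ'=-2.1368 (R=-3.0000) → pose (-0.6419, -1.3334, -2.1368)
step 3: θ'=-0.1368 (R=1.5000) → pose (0.4196, -3.6238, -0.1368)
step 4: θ'=0.7382 (R=1.0000) → pose (1.2290, -3.3728, 0.7382)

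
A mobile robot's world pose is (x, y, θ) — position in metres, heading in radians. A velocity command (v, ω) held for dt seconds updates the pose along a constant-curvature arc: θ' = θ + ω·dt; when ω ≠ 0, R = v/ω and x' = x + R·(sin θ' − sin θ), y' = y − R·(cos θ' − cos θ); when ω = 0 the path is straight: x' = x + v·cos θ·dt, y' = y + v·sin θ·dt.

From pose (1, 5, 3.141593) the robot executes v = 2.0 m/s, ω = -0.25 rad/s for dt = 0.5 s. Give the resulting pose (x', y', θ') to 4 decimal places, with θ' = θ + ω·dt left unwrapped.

(0.0026, 5.0624, 3.0166)

θ' = 3.1416 + -0.25·0.5 = 3.0166
R = v/ω = 2.0/-0.25 = -8.0000
x' = 1 + -8.0000·(sin 3.0166 − sin 3.1416) = 0.0026
y' = 5 − -8.0000·(cos 3.0166 − cos 3.1416) = 5.0624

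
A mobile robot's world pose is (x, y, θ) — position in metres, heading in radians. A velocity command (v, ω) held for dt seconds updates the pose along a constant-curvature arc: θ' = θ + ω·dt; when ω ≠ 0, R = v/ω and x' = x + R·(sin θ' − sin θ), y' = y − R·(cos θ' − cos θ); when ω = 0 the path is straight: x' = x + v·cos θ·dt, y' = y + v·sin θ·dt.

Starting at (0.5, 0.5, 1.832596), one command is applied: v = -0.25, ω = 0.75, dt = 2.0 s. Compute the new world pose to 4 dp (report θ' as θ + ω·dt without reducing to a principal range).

(0.8853, 0.2590, 3.3326)

θ' = 1.8326 + 0.75·2.0 = 3.3326
R = v/ω = -0.25/0.75 = -0.3333
x' = 0.5 + -0.3333·(sin 3.3326 − sin 1.8326) = 0.8853
y' = 0.5 − -0.3333·(cos 3.3326 − cos 1.8326) = 0.2590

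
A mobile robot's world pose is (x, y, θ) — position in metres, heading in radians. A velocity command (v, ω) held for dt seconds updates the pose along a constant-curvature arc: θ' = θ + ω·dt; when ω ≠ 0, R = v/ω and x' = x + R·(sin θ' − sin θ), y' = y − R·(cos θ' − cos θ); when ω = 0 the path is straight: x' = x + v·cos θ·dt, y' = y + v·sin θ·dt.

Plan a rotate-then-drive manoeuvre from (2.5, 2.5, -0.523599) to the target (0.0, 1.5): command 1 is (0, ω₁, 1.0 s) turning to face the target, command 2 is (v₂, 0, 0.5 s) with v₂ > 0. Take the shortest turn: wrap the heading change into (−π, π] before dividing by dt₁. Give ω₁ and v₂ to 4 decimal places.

heading to target = atan2(1.5−2.5, 0−2.5) = -2.7611
Δθ = wrap(-2.7611 − -0.5236) = -2.2375; ω₁ = Δθ/dt₁ = -2.2375
distance = √((0−2.5)² + (1.5−2.5)²) = 2.6926; v₂ = distance/dt₂ = 5.3852

ω₁ = -2.2375, v₂ = 5.3852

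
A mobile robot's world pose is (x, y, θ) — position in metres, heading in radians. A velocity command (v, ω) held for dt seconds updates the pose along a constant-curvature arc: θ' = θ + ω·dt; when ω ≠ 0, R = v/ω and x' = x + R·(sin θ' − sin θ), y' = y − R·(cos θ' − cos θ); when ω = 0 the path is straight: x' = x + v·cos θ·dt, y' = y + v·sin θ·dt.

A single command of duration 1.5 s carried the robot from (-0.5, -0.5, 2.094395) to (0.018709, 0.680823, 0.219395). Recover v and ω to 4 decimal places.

v = 1.0000, ω = -1.2500

Δθ = 0.219395 − 2.094395 = -1.875000
ω = Δθ/dt = -1.875000/1.5 = -1.2500
R = −Δy/(cos θ' − cos θ) = -0.8000
v = R·ω = -0.8000·-1.2500 = 1.0000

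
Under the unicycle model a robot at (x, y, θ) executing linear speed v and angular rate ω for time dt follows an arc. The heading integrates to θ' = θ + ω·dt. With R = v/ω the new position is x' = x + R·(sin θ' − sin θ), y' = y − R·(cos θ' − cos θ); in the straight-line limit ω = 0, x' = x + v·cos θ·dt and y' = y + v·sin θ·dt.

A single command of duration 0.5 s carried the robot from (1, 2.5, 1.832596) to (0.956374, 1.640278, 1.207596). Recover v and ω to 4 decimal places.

v = -1.7500, ω = -1.2500

Δθ = 1.207596 − 1.832596 = -0.625000
ω = Δθ/dt = -0.625000/0.5 = -1.2500
R = −Δy/(cos θ' − cos θ) = 1.4000
v = R·ω = 1.4000·-1.2500 = -1.7500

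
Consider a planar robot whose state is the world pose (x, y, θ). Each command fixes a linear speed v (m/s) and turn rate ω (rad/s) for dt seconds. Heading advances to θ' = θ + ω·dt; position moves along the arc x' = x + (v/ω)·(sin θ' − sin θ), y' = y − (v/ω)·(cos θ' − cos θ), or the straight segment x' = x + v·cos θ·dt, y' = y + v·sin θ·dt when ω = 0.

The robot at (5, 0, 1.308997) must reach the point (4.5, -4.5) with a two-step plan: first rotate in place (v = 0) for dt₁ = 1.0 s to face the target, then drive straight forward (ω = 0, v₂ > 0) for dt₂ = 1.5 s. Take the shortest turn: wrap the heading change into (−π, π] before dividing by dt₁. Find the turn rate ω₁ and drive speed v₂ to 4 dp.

ω₁ = -2.9905, v₂ = 3.0185

heading to target = atan2(-4.5−0, 4.5−5) = -1.6815
Δθ = wrap(-1.6815 − 1.3090) = -2.9905; ω₁ = Δθ/dt₁ = -2.9905
distance = √((4.5−5)² + (-4.5−0)²) = 4.5277; v₂ = distance/dt₂ = 3.0185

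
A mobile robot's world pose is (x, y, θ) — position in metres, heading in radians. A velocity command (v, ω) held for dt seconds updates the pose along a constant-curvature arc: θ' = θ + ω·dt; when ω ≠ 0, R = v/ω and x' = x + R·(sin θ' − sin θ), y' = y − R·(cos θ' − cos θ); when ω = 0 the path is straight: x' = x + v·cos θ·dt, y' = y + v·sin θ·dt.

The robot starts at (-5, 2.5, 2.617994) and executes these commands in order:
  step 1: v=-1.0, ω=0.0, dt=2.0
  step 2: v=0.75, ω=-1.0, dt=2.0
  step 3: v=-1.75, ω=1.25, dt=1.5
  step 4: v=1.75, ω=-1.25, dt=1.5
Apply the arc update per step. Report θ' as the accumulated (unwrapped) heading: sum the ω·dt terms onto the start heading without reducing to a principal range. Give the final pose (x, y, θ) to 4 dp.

(-3.3275, 2.7608, 0.6180)

step 1: θ'=2.6180 (straight) → pose (-3.2679, 1.5000, 2.6180)
step 2: θ'=0.6180 (R=-0.7500) → pose (-3.3275, 2.7608, 0.6180)
step 3: θ'=2.4930 (R=-1.4000) → pose (-3.3620, 0.5040, 2.4930)
step 4: θ'=0.6180 (R=-1.4000) → pose (-3.3275, 2.7608, 0.6180)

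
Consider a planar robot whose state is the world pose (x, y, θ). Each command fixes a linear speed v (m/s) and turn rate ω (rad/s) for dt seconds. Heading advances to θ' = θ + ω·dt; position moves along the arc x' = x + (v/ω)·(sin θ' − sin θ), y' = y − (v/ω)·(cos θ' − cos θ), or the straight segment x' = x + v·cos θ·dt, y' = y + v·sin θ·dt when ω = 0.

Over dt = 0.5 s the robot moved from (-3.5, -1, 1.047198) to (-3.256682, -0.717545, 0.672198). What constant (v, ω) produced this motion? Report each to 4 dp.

Δθ = 0.672198 − 1.047198 = -0.375000
ω = Δθ/dt = -0.375000/0.5 = -0.7500
R = −Δy/(cos θ' − cos θ) = -1.0000
v = R·ω = -1.0000·-0.7500 = 0.7500

v = 0.7500, ω = -0.7500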